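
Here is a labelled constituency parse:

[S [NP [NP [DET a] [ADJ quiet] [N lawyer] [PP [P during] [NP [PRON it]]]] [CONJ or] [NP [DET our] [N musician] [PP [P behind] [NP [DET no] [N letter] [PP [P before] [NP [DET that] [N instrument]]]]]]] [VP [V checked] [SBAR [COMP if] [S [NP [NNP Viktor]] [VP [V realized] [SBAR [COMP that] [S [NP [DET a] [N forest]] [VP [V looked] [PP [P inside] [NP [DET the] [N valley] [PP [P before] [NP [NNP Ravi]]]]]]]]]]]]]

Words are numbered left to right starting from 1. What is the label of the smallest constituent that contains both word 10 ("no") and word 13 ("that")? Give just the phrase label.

NP

Word 10 lies under S → NP → NP → PP → NP → DET; word 13 lies under S → NP → NP → PP → NP → PP → NP → DET. The lowest shared node is the NP.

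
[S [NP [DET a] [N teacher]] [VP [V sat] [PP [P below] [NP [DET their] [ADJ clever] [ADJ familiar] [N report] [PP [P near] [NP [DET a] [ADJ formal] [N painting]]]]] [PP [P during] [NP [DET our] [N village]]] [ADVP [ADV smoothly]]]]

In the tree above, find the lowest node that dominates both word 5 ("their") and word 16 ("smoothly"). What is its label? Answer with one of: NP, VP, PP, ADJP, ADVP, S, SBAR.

VP

Both words fall inside [VP sat below their clever familiar report near a formal painting during our village smoothly] (words 3–16), and no smaller constituent contains them both. Label: VP.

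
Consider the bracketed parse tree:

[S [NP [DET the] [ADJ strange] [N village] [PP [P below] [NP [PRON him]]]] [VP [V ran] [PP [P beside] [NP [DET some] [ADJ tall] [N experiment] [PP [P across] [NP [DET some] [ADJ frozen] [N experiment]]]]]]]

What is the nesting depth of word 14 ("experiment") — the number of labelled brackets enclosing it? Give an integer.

7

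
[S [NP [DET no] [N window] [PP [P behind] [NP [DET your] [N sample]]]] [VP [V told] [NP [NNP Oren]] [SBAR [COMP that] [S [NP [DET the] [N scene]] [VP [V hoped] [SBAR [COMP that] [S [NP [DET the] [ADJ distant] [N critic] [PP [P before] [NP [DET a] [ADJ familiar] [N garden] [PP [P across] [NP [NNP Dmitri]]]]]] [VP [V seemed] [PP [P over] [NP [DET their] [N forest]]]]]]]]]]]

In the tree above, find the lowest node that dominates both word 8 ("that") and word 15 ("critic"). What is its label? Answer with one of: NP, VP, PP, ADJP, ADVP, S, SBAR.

Both words fall inside [SBAR that the scene hoped that the distant critic before a familiar garden across Dmitri seemed over their forest] (words 8–25), and no smaller constituent contains them both. Label: SBAR.

SBAR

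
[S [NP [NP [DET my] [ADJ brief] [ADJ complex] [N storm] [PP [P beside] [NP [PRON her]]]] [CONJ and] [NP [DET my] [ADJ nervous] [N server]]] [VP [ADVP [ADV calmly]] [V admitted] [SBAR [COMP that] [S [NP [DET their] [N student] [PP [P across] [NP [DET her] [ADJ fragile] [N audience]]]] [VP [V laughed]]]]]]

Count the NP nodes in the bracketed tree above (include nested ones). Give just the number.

6

Listing each NP by its span: [NP my brief complex storm beside her and my nervous server]; [NP my brief complex storm beside her]; [NP her]; [NP my nervous server]; [NP their student across her fragile audience]; [NP her fragile audience] — that makes 6.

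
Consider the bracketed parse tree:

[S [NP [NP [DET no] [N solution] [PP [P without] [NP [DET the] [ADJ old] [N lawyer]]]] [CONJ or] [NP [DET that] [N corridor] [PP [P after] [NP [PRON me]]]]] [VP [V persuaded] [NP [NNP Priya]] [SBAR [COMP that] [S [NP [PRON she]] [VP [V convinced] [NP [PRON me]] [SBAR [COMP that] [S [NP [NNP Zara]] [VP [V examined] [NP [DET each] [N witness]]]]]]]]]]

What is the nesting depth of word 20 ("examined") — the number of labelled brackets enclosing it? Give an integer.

9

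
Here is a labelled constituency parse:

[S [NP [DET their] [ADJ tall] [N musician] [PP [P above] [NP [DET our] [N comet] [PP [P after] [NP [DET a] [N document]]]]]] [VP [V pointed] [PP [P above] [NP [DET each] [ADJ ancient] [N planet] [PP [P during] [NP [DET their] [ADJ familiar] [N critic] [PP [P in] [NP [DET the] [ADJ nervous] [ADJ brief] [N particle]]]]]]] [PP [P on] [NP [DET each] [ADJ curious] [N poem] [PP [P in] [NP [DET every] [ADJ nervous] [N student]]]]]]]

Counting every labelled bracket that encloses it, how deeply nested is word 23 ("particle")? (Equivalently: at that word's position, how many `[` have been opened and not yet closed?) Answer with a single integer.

9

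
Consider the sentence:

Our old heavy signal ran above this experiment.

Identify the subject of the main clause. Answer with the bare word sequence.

our old heavy signal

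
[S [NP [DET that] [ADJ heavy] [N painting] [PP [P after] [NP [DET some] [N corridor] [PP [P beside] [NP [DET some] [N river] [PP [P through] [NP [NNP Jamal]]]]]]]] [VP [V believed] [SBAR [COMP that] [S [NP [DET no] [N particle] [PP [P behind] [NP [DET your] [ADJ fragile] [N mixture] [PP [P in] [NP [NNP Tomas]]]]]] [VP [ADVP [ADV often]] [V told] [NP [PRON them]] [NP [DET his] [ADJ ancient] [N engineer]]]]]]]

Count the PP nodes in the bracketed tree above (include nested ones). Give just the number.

The PP constituents are: [PP after some corridor beside some river through Jamal]; [PP beside some river through Jamal]; [PP through Jamal]; [PP behind your fragile mixture in Tomas]; [PP in Tomas]. Total: 5.

5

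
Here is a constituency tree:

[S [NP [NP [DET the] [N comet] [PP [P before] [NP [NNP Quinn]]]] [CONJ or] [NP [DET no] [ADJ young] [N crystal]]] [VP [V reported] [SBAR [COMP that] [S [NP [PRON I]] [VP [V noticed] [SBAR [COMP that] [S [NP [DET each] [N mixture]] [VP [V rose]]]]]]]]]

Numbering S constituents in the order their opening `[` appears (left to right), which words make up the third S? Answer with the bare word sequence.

The S opening brackets appear, in order, over: "the comet before Quinn or no young crystal reported that I noticed that each mixture rose"; "I noticed that each mixture rose"; "each mixture rose". The third one spans "each mixture rose".

each mixture rose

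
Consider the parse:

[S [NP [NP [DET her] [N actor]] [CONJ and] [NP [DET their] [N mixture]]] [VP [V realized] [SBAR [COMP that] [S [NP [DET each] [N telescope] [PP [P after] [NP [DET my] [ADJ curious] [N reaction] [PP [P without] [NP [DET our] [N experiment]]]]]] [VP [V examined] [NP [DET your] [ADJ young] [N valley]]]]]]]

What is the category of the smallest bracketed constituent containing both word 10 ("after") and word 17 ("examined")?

S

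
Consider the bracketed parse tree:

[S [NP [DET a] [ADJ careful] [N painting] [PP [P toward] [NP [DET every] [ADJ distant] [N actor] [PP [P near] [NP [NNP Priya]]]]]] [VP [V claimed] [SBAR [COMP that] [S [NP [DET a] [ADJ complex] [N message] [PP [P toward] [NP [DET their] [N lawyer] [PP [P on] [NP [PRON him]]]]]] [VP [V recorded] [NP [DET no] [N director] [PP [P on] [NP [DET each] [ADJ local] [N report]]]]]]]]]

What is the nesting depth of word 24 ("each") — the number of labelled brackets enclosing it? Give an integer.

9

The word sits inside DET, which is inside NP, inside PP, inside NP, inside VP, inside S, inside SBAR, inside VP, inside S — 9 brackets in all.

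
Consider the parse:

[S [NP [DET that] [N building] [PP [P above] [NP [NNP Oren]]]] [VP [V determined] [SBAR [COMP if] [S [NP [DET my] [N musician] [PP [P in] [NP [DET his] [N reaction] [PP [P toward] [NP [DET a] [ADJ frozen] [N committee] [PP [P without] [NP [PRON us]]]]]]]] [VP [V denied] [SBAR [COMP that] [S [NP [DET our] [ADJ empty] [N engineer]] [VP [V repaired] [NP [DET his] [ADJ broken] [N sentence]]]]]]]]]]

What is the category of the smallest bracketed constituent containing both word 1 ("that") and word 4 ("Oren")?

NP

The smallest bracket enclosing both words is [NP that building above Oren], so the label is NP.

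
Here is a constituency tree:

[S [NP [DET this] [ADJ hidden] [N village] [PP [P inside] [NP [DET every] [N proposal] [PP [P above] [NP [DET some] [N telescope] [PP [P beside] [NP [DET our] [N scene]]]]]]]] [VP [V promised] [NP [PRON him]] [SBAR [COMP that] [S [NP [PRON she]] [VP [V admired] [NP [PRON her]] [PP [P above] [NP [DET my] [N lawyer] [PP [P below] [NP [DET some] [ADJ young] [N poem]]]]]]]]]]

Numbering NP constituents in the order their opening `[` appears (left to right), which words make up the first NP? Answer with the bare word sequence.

this hidden village inside every proposal above some telescope beside our scene

Opening `[NP` markers occur at word positions 1, 5, 8, 11, 14, 16, 18, 20, 23; the first of these opens the constituent [NP this hidden village inside every proposal above some telescope beside our scene].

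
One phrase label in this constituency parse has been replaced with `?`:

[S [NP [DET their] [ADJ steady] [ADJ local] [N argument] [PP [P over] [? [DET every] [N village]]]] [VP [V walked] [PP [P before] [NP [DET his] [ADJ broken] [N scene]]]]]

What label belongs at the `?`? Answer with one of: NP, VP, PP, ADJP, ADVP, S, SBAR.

NP

The `?` node immediately contains: DET 'every', N 'village'. That is the internal structure of a noun phrase, so the label is NP.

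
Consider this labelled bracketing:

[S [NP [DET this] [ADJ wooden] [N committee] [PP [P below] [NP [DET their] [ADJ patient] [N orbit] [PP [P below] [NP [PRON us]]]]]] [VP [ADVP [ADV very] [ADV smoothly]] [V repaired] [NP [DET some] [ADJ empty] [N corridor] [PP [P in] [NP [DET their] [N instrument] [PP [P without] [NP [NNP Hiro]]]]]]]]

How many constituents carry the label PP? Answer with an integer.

4

The PP constituents are: [PP below their patient orbit below us]; [PP below us]; [PP in their instrument without Hiro]; [PP without Hiro]. Total: 4.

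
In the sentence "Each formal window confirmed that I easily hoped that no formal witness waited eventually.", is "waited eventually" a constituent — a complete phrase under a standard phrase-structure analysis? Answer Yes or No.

Yes

These words form the whole verb phrase headed by "waited", so yes — one constituent.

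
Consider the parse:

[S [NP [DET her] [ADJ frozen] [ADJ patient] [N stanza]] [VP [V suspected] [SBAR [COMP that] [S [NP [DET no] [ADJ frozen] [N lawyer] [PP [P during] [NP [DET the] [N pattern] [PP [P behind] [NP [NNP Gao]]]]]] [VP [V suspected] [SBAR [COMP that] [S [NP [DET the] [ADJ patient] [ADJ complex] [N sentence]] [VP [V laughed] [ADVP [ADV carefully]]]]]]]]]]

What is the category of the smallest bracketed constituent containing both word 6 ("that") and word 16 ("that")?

SBAR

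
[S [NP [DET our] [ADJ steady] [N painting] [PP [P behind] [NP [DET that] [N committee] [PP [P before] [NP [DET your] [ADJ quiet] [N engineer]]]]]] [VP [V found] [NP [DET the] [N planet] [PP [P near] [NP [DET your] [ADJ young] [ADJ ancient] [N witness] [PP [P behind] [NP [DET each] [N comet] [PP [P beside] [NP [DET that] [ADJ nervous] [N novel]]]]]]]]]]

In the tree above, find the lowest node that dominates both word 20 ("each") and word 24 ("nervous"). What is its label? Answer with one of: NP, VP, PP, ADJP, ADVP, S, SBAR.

NP

Both words fall inside [NP each comet beside that nervous novel] (words 20–25), and no smaller constituent contains them both. Label: NP.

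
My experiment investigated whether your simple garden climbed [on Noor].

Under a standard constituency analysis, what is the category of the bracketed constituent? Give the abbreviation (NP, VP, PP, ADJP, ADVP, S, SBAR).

PP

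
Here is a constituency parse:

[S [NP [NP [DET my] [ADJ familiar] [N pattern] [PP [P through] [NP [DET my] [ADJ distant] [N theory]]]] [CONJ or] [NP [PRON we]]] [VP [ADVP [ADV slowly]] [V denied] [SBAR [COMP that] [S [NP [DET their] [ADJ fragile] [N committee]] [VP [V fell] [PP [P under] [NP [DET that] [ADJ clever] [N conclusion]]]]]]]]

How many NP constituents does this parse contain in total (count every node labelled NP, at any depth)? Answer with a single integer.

6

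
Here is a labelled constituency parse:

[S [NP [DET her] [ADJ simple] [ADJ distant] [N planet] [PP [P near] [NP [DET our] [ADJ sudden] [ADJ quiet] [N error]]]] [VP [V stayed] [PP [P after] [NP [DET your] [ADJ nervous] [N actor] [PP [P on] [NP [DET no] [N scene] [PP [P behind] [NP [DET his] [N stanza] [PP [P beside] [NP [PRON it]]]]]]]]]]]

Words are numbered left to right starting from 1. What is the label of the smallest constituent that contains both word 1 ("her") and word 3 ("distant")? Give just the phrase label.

Word 1 lies under S → NP → DET; word 3 lies under S → NP → ADJ. The lowest shared node is the NP.

NP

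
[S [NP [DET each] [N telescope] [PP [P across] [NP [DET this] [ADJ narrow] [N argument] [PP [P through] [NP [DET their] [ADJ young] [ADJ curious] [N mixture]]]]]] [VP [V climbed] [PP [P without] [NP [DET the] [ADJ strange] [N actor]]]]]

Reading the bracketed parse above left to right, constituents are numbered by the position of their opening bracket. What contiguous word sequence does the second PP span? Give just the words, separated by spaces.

through their young curious mixture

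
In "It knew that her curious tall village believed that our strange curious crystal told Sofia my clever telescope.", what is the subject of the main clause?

it

"it" is the NP that combines with the VP headed by "knew" to form the main clause — the subject.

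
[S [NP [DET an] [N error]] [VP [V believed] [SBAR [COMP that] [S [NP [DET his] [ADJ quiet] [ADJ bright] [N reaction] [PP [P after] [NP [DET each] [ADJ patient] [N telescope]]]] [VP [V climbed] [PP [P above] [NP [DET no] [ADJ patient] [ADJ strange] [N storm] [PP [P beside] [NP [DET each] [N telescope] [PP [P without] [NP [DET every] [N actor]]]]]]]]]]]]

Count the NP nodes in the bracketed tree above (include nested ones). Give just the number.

6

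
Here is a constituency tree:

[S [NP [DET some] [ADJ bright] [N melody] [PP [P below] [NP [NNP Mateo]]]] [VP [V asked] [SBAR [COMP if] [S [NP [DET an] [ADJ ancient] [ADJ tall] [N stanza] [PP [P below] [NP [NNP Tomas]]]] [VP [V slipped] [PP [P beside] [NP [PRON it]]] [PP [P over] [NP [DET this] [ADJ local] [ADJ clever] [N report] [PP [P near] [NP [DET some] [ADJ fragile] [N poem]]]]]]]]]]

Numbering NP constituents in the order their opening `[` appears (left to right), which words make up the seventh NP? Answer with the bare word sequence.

some fragile poem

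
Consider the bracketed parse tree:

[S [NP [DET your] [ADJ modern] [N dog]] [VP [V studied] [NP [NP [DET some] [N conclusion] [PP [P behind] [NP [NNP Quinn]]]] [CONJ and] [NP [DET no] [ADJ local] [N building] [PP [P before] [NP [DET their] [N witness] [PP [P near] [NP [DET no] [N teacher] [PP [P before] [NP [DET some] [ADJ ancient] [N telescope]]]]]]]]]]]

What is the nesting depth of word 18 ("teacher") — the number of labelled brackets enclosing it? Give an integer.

9

Counting open brackets not yet closed at "teacher": [S [VP [NP [NP [PP [NP [PP [NP [N = 9.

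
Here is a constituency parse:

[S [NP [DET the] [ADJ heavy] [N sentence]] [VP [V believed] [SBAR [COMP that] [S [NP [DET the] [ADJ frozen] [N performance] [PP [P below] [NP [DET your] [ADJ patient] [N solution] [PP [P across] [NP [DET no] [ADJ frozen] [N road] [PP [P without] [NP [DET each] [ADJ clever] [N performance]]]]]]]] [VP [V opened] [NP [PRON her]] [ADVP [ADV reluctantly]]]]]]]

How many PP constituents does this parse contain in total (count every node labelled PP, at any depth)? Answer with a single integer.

Scanning left to right, an opening `[PP` appears at word positions 9, 13, 17 — 3 in total.

3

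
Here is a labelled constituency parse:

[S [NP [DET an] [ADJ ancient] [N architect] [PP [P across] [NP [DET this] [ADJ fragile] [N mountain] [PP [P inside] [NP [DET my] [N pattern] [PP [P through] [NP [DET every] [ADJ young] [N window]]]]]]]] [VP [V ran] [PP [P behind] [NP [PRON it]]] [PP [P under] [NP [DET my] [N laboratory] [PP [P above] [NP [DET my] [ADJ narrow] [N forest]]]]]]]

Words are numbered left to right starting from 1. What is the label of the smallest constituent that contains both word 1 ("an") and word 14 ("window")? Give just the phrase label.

NP

Both words fall inside [NP an ancient architect across this fragile mountain inside my pattern through every young window] (words 1–14), and no smaller constituent contains them both. Label: NP.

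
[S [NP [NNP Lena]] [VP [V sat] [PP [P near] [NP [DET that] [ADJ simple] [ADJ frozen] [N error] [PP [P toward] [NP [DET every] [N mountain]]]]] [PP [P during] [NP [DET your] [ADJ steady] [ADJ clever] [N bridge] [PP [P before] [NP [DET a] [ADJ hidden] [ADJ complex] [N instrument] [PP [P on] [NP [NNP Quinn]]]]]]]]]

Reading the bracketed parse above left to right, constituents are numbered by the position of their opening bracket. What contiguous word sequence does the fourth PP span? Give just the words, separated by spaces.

before a hidden complex instrument on Quinn

The PP opening brackets appear, in order, over: "near that simple frozen error toward every mountain"; "toward every mountain"; "during your steady clever bridge before a hidden complex instrument on Quinn"; "before a hidden complex instrument on Quinn"; "on Quinn". The fourth one spans "before a hidden complex instrument on Quinn".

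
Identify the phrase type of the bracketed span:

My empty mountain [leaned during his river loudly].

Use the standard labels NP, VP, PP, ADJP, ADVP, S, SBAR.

VP

"leaned" is the head of the bracketed span, so the span is a verb phrase: VP.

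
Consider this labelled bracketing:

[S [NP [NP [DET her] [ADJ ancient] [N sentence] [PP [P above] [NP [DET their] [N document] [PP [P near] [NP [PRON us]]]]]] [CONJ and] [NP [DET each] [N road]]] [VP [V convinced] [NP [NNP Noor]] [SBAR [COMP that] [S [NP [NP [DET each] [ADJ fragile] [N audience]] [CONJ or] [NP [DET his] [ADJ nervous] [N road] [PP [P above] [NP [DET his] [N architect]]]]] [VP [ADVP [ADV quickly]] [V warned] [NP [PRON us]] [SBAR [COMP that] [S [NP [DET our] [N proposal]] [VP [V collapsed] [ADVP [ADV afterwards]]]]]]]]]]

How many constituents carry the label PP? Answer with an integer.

3

Listing each PP by its span: [PP above their document near us]; [PP near us]; [PP above his architect] — that makes 3.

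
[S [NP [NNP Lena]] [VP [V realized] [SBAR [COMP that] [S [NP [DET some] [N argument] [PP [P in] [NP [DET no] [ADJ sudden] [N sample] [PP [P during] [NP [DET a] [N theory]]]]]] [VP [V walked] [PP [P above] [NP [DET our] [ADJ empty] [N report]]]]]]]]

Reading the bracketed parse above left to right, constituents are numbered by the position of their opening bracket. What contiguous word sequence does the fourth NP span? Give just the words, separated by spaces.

a theory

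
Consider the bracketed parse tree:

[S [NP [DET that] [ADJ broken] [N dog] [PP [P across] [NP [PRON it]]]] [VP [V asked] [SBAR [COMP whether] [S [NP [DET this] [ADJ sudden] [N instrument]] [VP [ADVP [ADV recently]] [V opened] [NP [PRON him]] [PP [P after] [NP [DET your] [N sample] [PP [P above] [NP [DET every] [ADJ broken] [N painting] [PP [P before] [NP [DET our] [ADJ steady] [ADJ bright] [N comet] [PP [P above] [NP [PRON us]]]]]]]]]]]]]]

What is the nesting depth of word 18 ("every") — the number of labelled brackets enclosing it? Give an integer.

Counting open brackets not yet closed at "every": [S [VP [SBAR [S [VP [PP [NP [PP [NP [DET = 10.

10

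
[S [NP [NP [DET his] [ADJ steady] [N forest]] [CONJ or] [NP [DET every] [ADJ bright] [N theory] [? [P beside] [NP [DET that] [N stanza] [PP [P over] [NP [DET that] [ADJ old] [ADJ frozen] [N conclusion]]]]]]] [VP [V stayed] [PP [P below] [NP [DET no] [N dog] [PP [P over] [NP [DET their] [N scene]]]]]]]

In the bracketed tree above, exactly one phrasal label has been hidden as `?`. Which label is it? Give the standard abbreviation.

A constituent whose immediate children are P 'beside', NP is a prepositional phrase: PP.

PP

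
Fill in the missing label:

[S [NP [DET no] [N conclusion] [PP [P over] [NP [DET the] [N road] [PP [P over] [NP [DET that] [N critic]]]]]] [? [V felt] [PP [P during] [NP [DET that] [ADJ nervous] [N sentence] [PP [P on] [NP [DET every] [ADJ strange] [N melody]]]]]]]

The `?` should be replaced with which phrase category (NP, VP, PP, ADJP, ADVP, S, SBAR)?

VP

The `?` node immediately contains: V 'felt', PP. That is the internal structure of a verb phrase, so the label is VP.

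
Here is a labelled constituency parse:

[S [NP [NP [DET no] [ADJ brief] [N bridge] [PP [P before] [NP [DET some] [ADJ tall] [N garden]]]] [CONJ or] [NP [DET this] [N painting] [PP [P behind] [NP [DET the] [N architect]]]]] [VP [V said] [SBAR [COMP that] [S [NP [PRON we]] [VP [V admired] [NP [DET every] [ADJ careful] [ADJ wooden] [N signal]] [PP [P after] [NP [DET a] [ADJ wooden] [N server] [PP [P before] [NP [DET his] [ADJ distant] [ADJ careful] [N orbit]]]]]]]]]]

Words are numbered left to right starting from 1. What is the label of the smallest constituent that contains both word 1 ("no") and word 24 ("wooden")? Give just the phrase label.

S

The smallest bracket enclosing both words is [S no brief bridge before some tall garden or this painting behind the architect said that we admired every careful wooden signal after a wooden server before his distant careful orbit], so the label is S.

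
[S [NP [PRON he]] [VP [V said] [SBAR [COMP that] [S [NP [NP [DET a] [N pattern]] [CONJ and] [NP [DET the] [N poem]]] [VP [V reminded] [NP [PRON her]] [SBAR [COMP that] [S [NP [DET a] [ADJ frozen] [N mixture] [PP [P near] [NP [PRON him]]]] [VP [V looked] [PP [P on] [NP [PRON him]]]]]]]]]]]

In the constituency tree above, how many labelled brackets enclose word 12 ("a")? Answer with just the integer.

9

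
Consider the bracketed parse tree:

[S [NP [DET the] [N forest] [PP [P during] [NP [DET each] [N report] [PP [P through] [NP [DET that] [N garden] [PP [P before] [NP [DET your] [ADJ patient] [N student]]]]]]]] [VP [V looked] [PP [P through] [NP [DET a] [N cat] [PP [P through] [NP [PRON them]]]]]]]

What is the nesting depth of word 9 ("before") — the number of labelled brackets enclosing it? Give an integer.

8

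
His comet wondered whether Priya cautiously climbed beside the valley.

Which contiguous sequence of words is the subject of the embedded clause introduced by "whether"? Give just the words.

"Priya" is the NP that combines with the VP headed by "climbed" to form the embedded clause introduced by "whether" — the subject.

Priya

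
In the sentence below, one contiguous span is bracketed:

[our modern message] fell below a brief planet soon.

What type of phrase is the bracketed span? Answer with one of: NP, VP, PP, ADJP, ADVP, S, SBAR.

NP

The span is built around the noun "message" — a noun phrase (NP).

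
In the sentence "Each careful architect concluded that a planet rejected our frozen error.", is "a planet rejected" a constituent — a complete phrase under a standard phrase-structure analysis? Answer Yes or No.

No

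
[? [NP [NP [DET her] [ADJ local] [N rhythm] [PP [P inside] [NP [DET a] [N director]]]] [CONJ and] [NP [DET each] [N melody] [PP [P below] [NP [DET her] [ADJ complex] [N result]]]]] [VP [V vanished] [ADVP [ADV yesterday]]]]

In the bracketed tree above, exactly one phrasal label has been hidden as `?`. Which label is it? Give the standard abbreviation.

S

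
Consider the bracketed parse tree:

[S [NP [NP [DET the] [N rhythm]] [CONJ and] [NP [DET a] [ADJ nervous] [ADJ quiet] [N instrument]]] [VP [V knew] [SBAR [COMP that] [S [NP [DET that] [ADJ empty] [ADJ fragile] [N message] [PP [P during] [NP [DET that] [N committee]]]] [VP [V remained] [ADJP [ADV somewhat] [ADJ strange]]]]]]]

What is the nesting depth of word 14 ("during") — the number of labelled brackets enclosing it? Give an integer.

Counting open brackets not yet closed at "during": [S [VP [SBAR [S [NP [PP [P = 7.

7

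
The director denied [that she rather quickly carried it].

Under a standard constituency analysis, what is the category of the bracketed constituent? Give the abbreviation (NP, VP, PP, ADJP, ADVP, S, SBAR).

SBAR

The bracketed span "that she rather quickly carried it" is headed by "that", making it a subordinate clause (SBAR).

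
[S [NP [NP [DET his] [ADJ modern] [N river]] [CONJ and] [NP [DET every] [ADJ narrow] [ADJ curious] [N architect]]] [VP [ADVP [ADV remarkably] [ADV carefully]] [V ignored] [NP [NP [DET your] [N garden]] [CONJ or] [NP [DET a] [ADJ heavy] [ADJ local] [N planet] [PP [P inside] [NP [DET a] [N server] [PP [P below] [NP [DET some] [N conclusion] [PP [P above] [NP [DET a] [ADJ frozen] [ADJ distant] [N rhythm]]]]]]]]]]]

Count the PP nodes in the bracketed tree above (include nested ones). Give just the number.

Scanning left to right, an opening `[PP` appears at word positions 19, 22, 25 — 3 in total.

3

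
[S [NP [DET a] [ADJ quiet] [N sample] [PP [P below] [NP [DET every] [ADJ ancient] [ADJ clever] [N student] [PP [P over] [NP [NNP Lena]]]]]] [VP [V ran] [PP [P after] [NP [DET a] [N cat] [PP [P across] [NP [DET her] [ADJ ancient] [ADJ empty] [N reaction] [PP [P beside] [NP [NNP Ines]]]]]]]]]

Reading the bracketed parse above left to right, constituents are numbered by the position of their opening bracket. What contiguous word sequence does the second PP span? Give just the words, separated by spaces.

over Lena

Opening `[PP` markers occur at word positions 4, 9, 12, 15, 20; the second of these opens the constituent [PP over Lena].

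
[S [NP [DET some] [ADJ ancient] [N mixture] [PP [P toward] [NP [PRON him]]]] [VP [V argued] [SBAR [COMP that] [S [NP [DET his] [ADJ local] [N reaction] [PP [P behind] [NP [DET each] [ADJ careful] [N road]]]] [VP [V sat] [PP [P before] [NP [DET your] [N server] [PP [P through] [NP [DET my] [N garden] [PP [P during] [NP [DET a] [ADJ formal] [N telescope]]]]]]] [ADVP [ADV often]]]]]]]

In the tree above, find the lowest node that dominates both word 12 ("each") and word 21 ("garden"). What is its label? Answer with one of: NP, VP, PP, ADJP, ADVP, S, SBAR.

S

Word 12 lies under S → VP → SBAR → S → NP → PP → NP → DET; word 21 lies under S → VP → SBAR → S → VP → PP → NP → PP → NP → N. The lowest shared node is the S.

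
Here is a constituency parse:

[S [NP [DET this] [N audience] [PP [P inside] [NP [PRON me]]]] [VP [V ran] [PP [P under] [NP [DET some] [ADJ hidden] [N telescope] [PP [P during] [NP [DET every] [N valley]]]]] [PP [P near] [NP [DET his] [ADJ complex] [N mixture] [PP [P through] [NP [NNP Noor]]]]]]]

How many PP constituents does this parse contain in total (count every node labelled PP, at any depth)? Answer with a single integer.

5

The PP constituents are: [PP inside me]; [PP under some hidden telescope during every valley]; [PP during every valley]; [PP near his complex mixture through Noor]; [PP through Noor]. Total: 5.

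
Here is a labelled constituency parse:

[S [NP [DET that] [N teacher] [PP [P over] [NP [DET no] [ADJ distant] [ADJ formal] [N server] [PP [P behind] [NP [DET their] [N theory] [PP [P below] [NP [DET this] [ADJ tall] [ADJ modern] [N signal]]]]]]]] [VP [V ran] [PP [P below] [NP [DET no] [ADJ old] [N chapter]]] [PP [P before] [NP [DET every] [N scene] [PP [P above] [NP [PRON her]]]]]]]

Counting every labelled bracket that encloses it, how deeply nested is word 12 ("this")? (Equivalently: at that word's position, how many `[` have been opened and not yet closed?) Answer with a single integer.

The word sits inside DET, which is inside NP, inside PP, inside NP, inside PP, inside NP, inside PP, inside NP, inside S — 9 brackets in all.

9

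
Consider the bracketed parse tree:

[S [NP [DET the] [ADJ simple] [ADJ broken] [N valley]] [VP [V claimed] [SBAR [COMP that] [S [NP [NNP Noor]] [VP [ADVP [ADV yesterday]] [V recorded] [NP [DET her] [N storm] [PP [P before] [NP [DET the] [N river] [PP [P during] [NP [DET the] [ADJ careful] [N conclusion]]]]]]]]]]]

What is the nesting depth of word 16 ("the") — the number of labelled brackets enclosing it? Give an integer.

11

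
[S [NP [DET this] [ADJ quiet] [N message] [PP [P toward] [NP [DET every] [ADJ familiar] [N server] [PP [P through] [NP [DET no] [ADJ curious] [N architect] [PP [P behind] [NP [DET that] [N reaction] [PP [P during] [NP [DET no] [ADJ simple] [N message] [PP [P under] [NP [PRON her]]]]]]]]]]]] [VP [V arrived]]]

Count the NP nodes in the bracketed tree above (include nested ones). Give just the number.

The NP constituents are: [NP this quiet message toward every familiar server through no curious architect behind that reaction during no simple message under her]; [NP every familiar server through no curious architect behind that reaction during no simple message under her]; [NP no curious architect behind that reaction during no simple message under her]; [NP that reaction during no simple message under her]; [NP no simple message under her]; [NP her]. Total: 6.

6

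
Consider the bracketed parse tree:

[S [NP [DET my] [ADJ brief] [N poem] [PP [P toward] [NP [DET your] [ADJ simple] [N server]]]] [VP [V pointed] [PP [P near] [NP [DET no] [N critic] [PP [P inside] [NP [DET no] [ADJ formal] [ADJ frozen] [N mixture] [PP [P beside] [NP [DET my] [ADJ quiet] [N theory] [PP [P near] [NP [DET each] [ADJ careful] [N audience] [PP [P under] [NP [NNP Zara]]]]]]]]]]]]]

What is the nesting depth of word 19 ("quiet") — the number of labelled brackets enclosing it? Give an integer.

9

Path from the root down to the word: S → VP → PP → NP → PP → NP → PP → NP → ADJ. That is 9 enclosing brackets.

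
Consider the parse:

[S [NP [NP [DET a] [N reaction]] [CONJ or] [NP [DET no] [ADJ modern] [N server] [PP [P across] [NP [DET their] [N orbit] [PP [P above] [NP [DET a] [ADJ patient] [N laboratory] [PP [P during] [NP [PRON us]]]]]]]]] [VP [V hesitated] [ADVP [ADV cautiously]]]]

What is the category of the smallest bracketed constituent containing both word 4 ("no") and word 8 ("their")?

NP

Word 4 lies under S → NP → NP → DET; word 8 lies under S → NP → NP → PP → NP → DET. The lowest shared node is the NP.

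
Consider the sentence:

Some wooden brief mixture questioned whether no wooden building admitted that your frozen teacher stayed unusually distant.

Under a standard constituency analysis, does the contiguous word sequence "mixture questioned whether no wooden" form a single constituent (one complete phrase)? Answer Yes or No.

No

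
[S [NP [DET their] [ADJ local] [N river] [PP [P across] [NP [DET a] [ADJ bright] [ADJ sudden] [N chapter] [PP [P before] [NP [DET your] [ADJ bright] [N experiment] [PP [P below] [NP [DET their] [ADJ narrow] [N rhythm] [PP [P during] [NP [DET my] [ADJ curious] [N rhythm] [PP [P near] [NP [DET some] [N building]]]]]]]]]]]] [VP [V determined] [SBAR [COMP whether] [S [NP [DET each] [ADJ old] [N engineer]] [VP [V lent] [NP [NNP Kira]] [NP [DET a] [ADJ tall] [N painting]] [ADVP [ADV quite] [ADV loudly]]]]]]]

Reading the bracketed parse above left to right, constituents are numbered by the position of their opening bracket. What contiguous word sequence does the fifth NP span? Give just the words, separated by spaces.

In left-to-right order the NP constituents are "their local river across a bright sudden chapter before your bright experiment below their narrow rhythm during my curious rhythm near some building"; "a bright sudden chapter before your bright experiment below their narrow rhythm during my curious rhythm near some building"; "your bright experiment below their narrow rhythm during my curious rhythm near some building"; "their narrow rhythm during my curious rhythm near some building"; "my curious rhythm near some building"; "some building"; "each old engineer"; "Kira"; "a tall painting". Number 5 is "my curious rhythm near some building".

my curious rhythm near some building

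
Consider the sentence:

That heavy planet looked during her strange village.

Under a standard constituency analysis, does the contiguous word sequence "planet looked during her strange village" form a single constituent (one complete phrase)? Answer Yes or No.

"planet" belongs to the noun phrase "that heavy planet" while "village" belongs to the verb phrase "looked during her strange village"; a span that runs across that boundary is not a single phrase.

No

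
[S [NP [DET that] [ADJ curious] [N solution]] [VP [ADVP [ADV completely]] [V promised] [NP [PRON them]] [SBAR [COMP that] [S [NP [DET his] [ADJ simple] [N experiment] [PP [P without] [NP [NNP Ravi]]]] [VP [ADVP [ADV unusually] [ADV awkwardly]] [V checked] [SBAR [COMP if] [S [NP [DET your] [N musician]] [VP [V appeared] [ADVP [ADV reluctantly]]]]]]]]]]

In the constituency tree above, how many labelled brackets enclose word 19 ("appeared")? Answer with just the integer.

9

Path from the root down to the word: S → VP → SBAR → S → VP → SBAR → S → VP → V. That is 9 enclosing brackets.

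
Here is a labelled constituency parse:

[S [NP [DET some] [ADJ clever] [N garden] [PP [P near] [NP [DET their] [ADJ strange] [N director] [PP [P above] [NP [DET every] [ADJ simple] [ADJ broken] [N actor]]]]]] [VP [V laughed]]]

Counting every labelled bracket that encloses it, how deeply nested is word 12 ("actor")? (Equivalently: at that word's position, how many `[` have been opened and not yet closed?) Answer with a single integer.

7

Path from the root down to the word: S → NP → PP → NP → PP → NP → N. That is 7 enclosing brackets.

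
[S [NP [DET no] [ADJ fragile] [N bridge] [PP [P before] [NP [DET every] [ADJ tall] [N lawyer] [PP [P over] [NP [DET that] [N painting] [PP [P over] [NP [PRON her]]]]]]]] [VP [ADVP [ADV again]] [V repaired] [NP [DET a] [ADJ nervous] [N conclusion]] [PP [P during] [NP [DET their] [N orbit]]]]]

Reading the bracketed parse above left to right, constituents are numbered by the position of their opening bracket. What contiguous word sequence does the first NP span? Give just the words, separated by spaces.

no fragile bridge before every tall lawyer over that painting over her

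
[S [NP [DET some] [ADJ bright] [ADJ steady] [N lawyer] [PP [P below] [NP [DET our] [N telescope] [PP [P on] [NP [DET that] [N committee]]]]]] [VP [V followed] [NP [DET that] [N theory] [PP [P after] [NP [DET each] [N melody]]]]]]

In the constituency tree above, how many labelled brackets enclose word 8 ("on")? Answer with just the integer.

6

Counting open brackets not yet closed at "on": [S [NP [PP [NP [PP [P = 6.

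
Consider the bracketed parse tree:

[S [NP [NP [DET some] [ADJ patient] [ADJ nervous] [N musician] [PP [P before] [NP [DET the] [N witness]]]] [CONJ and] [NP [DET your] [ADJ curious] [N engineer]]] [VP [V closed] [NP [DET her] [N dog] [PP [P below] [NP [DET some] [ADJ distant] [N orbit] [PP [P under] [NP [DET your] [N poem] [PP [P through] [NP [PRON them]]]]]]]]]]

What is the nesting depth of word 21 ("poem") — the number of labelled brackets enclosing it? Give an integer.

Counting open brackets not yet closed at "poem": [S [VP [NP [PP [NP [PP [NP [N = 8.

8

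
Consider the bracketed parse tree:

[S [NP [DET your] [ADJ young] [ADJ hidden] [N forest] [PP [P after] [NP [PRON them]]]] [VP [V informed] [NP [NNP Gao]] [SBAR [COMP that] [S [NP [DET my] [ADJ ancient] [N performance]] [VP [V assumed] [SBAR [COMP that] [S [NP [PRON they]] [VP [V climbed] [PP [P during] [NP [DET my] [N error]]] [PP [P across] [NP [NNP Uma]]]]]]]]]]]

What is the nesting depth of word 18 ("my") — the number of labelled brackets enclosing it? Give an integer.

11

Path from the root down to the word: S → VP → SBAR → S → VP → SBAR → S → VP → PP → NP → DET. That is 11 enclosing brackets.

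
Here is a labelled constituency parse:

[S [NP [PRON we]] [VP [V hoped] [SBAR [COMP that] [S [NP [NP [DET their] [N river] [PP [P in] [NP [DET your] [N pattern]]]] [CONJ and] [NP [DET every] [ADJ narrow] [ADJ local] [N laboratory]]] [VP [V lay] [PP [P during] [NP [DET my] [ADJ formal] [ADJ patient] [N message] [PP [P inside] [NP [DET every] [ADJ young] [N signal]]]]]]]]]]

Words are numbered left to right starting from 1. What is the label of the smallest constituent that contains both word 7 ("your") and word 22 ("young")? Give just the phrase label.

S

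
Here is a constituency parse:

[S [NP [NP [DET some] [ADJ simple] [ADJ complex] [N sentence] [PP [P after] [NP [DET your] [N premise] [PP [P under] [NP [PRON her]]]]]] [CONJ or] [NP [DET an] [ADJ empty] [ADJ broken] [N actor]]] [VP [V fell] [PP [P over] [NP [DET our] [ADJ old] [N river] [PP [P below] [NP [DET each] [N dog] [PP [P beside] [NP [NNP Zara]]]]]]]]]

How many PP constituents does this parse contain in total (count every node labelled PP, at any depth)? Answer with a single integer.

Listing each PP by its span: [PP after your premise under her]; [PP under her]; [PP over our old river below each dog beside Zara]; [PP below each dog beside Zara]; [PP beside Zara] — that makes 5.

5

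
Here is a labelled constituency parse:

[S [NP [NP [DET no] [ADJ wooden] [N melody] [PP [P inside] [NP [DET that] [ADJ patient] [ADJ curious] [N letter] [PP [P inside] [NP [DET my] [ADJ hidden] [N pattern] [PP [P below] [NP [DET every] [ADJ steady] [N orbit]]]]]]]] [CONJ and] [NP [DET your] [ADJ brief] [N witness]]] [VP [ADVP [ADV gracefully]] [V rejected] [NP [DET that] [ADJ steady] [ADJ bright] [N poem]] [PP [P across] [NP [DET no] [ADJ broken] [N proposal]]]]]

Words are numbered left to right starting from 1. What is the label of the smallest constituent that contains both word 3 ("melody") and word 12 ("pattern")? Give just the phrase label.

NP

The smallest bracket enclosing both words is [NP no wooden melody inside that patient curious letter inside my hidden pattern below every steady orbit], so the label is NP.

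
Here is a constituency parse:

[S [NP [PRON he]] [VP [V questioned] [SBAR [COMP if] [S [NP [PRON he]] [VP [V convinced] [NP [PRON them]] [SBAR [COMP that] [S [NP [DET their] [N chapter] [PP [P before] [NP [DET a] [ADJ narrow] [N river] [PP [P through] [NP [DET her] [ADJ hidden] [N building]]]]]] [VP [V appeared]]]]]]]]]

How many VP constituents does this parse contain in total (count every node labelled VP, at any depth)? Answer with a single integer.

3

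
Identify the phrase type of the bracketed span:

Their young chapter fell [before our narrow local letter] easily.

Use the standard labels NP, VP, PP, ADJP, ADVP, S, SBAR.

"before" is the head of the bracketed span, so the span is a prepositional phrase: PP.

PP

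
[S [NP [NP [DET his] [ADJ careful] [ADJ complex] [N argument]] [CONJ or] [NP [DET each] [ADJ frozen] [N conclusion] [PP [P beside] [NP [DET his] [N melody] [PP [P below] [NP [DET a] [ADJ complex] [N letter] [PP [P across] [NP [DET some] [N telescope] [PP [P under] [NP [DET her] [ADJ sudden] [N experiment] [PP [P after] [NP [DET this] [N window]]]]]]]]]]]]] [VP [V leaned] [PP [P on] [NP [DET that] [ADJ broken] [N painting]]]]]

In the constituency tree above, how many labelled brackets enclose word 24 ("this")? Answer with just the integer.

Counting open brackets not yet closed at "this": [S [NP [NP [PP [NP [PP [NP [PP [NP [PP [NP [PP [NP [DET = 14.

14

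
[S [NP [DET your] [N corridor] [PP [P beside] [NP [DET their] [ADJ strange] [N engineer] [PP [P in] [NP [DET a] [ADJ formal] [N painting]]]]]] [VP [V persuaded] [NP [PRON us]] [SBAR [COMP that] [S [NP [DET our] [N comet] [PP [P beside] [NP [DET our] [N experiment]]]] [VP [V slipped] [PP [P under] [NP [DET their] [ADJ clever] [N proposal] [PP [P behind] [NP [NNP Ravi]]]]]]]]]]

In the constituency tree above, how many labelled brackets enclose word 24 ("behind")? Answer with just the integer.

Path from the root down to the word: S → VP → SBAR → S → VP → PP → NP → PP → P. That is 9 enclosing brackets.

9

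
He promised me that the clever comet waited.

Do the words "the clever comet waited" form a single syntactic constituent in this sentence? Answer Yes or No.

Yes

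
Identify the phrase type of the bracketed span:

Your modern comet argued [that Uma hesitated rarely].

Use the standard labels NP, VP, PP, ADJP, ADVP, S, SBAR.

"that" is the head of the bracketed span, so the span is a subordinate clause: SBAR.

SBAR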